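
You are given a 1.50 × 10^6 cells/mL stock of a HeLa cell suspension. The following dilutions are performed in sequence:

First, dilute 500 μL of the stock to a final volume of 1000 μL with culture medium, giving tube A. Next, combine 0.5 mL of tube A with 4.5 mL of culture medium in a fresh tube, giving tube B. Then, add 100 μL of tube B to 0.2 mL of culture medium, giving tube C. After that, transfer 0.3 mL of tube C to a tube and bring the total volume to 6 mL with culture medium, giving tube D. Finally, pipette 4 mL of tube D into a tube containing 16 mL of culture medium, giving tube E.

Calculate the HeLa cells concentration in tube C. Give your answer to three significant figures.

Step 1: 500 μL brought to 1000 μL → factor 1000/500 = 2
Step 2: 0.5 mL + 4.5 mL = 5 mL total → factor 5/0.5 = 10
Step 3: 100 μL + 0.2 mL = 300 μL total → factor 300/100 = 3
Dilution factor through tube C = 2 × 10 × 3 = 60
[tube C] = 1.50 × 10^6 cells/mL / 60 = 2.50 × 10^4 cells/mL

2.50 × 10^4 cells/mL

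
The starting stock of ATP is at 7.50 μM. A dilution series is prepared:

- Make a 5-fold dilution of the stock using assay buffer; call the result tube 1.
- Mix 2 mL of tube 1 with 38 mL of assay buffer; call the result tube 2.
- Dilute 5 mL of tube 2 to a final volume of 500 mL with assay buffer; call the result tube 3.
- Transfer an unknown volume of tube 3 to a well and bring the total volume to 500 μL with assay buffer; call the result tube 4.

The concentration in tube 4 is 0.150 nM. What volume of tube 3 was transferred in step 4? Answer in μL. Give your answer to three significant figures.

100 μL

Step 1: 5-fold → factor 5
Step 2: 2 mL + 38 mL = 40 mL total → factor 40/2 = 20
Step 3: 5 mL brought to 500 mL → factor 500/5 = 100
Step 4: v brought to 500 μL → factor = 500 μL/v
Product of known-step factors = 10000
Overall factor = 7.50 μM / (0.150 nM) = 50000
Step-4 factor = 50000 / 10000 = 5
v = 500 μL / 5 = 100 μL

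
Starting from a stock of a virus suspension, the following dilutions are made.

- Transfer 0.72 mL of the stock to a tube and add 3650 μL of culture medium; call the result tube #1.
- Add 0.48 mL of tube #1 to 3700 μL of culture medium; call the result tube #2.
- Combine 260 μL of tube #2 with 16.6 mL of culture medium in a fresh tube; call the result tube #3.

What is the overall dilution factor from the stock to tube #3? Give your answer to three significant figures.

Step 1: 0.72 mL + 3650 μL = 4.37 mL total → factor 4.37/0.72 = 6.0694
Step 2: 0.48 mL + 3700 μL = 4.18 mL total → factor 4.18/0.48 = 8.7083
Step 3: 260 μL + 16.6 mL = 16860 μL total → factor 16860/260 = 64.846
Overall dilution factor = 6.0694 × 8.7083 × 64.846 = 3427.4

3.43 × 10^3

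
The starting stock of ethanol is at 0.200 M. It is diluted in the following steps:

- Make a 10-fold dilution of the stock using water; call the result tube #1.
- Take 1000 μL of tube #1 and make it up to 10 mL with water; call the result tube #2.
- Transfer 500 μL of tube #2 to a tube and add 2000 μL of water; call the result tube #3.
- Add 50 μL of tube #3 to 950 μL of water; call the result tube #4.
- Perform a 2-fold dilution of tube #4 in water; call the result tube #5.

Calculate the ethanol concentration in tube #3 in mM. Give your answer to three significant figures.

0.400 mM

Step 1: 10-fold → factor 10
Step 2: 1000 μL brought to 10 mL → factor 10000/1000 = 10
Step 3: 500 μL + 2000 μL = 2500 μL total → factor 2500/500 = 5
Dilution factor through tube #3 = 10 × 10 × 5 = 500
[tube #3] = 0.200 M / 500 = 0.0004000 M = 0.400 mM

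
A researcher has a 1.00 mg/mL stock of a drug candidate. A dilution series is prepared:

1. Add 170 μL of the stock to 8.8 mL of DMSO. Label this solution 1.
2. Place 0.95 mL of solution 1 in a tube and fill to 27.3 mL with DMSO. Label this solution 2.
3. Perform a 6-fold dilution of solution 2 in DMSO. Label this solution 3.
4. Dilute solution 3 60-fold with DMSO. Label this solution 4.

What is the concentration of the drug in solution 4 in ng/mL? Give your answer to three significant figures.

Step 1: 170 μL + 8.8 mL = 8970 μL total → factor 8970/170 = 52.765
Step 2: 0.95 mL brought to 27.3 mL → factor 27.3/0.95 = 28.737
Step 3: 6-fold → factor 6
Step 4: 60-fold → factor 60
Overall dilution factor = 52.765 × 28.737 × 6 × 60 = 5.4586 × 10^5
Final = 1.00 mg/mL / 5.4586 × 10^5 = 1.832 × 10^-6 mg/mL = 1.83 ng/mL

1.83 ng/mL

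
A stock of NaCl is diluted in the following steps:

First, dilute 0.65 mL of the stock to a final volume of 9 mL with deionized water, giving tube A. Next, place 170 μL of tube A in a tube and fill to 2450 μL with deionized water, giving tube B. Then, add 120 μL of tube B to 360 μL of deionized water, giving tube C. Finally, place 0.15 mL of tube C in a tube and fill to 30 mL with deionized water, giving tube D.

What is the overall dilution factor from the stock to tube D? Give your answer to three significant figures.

Step 1: 0.65 mL brought to 9 mL → factor 9/0.65 = 13.846
Step 2: 170 μL brought to 2450 μL → factor 2450/170 = 14.412
Step 3: 120 μL + 360 μL = 480 μL total → factor 480/120 = 4
Step 4: 0.15 mL brought to 30 mL → factor 30/0.15 = 200
Overall dilution factor = 13.846 × 14.412 × 4 × 200 = 1.5964 × 10^5

1.60 × 10^5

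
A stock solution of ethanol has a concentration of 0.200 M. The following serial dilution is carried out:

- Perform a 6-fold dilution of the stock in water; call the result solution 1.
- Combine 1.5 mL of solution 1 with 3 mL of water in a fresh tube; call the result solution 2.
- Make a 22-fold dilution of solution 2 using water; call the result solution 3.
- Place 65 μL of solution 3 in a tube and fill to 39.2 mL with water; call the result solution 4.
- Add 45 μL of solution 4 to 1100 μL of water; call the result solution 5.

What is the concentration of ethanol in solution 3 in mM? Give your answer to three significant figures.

0.505 mM

Step 1: 6-fold → factor 6
Step 2: 1.5 mL + 3 mL = 4.5 mL total → factor 4.5/1.5 = 3
Step 3: 22-fold → factor 22
Dilution factor through solution 3 = 6 × 3 × 22 = 396
[solution 3] = 0.200 M / 396 = 0.0005051 M = 0.505 mM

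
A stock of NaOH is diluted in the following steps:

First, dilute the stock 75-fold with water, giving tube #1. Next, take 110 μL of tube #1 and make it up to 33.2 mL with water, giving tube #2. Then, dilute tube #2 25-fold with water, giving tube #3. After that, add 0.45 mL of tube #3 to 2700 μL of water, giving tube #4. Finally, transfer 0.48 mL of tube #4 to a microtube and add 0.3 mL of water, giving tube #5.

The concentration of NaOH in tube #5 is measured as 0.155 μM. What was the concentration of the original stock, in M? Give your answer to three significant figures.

0.998 M

Step 1: 75-fold → factor 75
Step 2: 110 μL brought to 33.2 mL → factor 33200/110 = 301.82
Step 3: 25-fold → factor 25
Step 4: 0.45 mL + 2700 μL = 3.15 mL total → factor 3.15/0.45 = 7
Step 5: 0.48 mL + 0.3 mL = 0.78 mL total → factor 0.78/0.48 = 1.625
Overall dilution factor = 75 × 301.82 × 25 × 7 × 1.625 = 6.4372 × 10^6
Stock = 0.155 μM × 6.4372 × 10^6 = 9.978 × 10^5 μM = 0.998 M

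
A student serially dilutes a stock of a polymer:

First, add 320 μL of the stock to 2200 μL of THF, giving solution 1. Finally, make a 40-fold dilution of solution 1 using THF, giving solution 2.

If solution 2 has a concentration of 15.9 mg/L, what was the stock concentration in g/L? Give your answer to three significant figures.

Step 1: 320 μL + 2200 μL = 2520 μL total → factor 2520/320 = 7.875
Step 2: 40-fold → factor 40
Overall dilution factor = 7.875 × 40 = 315
Stock = 15.9 mg/L × 315 = 5008 mg/L = 5.01 g/L

5.01 g/L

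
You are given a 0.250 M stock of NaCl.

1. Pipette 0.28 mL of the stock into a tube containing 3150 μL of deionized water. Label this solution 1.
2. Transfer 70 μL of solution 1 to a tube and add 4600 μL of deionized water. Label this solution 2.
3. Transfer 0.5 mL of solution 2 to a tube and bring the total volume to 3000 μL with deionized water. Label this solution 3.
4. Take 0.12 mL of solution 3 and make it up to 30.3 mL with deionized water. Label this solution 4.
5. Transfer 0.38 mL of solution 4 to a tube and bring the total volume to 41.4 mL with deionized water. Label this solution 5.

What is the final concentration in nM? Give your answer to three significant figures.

Step 1: 0.28 mL + 3150 μL = 3.43 mL total → factor 3.43/0.28 = 12.25
Step 2: 70 μL + 4600 μL = 4670 μL total → factor 4670/70 = 66.714
Step 3: 0.5 mL brought to 3000 μL → factor 3/0.5 = 6
Step 4: 0.12 mL brought to 30.3 mL → factor 30.3/0.12 = 252.5
Step 5: 0.38 mL brought to 41.4 mL → factor 41.4/0.38 = 108.95
Overall dilution factor = 12.25 × 66.714 × 6 × 252.5 × 108.95 = 1.3489 × 10^8
Final = 0.250 M / 1.3489 × 10^8 = 1.853 × 10^-9 M = 1.85 nM

1.85 nM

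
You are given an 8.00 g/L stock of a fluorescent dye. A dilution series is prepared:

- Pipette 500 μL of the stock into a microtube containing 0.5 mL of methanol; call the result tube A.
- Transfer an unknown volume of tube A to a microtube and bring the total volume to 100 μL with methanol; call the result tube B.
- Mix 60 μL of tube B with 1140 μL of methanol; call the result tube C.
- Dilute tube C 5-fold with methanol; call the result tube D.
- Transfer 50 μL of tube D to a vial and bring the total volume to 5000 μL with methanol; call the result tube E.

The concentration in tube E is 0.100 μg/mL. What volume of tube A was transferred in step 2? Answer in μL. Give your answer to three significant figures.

25.0 μL

Step 1: 500 μL + 0.5 mL = 1000 μL total → factor 1000/500 = 2
Step 2: v brought to 100 μL → factor = 100 μL/v
Step 3: 60 μL + 1140 μL = 1200 μL total → factor 1200/60 = 20
Step 4: 5-fold → factor 5
Step 5: 50 μL brought to 5000 μL → factor 5000/50 = 100
Product of known-step factors = 20000
Overall factor = 8.00 g/L / (0.100 μg/mL) = 80000
Step-2 factor = 80000 / 20000 = 4
v = 100 μL / 4 = 25.0 μL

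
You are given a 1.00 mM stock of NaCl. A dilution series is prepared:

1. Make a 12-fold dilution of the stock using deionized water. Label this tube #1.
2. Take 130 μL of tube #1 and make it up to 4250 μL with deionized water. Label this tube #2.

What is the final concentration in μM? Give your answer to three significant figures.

Step 1: 12-fold → factor 12
Step 2: 130 μL brought to 4250 μL → factor 4250/130 = 32.692
Overall dilution factor = 12 × 32.692 = 392.31
Final = 1.00 mM / 392.31 = 0.002549 mM = 2.55 μM

2.55 μM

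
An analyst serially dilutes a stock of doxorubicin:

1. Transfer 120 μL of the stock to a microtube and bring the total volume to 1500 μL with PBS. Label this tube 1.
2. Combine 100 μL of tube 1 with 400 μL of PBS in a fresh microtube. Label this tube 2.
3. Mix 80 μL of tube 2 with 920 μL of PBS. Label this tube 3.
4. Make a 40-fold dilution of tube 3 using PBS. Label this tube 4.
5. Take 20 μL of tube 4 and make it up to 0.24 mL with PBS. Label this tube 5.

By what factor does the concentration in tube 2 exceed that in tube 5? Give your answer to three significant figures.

Step 1: 120 μL brought to 1500 μL → factor 1500/120 = 12.5
Step 2: 100 μL + 400 μL = 500 μL total → factor 500/100 = 5
Step 3: 80 μL + 920 μL = 1000 μL total → factor 1000/80 = 12.5
Step 4: 40-fold → factor 40
Step 5: 20 μL brought to 0.24 mL → factor 240/20 = 12
Dilution factor to tube 2 = 62.5; to tube 5 = 3.75 × 10^5
[tube 2]/[tube 5] = (factor to tube 5)/(factor to tube 2) = 3.75 × 10^5/62.5 = 6.00 × 10^3

6.00 × 10^3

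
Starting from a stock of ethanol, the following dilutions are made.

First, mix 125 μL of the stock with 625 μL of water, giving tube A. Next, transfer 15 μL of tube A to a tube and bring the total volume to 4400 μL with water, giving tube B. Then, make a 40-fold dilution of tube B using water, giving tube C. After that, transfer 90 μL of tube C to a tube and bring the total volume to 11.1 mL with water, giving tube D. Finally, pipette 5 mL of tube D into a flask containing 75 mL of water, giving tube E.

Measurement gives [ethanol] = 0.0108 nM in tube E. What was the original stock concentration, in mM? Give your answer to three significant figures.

Step 1: 125 μL + 625 μL = 750 μL total → factor 750/125 = 6
Step 2: 15 μL brought to 4400 μL → factor 4400/15 = 293.33
Step 3: 40-fold → factor 40
Step 4: 90 μL brought to 11.1 mL → factor 11100/90 = 123.33
Step 5: 5 mL + 75 mL = 80 mL total → factor 80/5 = 16
Overall dilution factor = 6 × 293.33 × 40 × 123.33 × 16 = 1.3892 × 10^8
Stock = 0.0108 nM × 1.3892 × 10^8 = 1.500 × 10^6 nM = 1.50 mM

1.50 mM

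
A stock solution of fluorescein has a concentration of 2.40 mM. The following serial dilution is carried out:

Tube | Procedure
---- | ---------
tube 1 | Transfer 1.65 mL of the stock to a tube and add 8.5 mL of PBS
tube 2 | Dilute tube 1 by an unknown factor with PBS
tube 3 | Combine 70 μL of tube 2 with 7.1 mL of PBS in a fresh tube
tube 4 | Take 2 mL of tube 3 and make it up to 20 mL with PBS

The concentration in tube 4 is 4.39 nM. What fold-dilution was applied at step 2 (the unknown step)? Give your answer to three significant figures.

Step 1: 1.65 mL + 8.5 mL = 10.15 mL total → factor 10.15/1.65 = 6.1515
Step 2: unknown factor x
Step 3: 70 μL + 7.1 mL = 7170 μL total → factor 7170/70 = 102.43
Step 4: 2 mL brought to 20 mL → factor 20/2 = 10
Product of known-step factors = 6300.9
Overall factor = 2.40 mM / (4.39 nM) = 5.467 × 10^5
x = 5.467 × 10^5 / 6300.9 = 86.8

86.8-fold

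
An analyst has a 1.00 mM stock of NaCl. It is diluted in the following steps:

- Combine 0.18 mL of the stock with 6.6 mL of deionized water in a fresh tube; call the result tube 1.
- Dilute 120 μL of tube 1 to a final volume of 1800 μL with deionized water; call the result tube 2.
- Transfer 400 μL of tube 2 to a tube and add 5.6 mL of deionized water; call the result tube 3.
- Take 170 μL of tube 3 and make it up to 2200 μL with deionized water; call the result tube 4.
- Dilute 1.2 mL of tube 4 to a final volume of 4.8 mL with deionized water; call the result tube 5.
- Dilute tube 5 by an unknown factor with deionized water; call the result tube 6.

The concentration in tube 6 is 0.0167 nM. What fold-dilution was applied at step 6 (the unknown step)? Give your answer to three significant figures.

Step 1: 0.18 mL + 6.6 mL = 6.78 mL total → factor 6.78/0.18 = 37.667
Step 2: 120 μL brought to 1800 μL → factor 1800/120 = 15
Step 3: 400 μL + 5.6 mL = 6000 μL total → factor 6000/400 = 15
Step 4: 170 μL brought to 2200 μL → factor 2200/170 = 12.941
Step 5: 1.2 mL brought to 4.8 mL → factor 4.8/1.2 = 4
Step 6: unknown factor x
Product of known-step factors = 4.3871 × 10^5
Overall factor = 1.00 mM / (0.0167 nM) = 5.988 × 10^7
x = 5.988 × 10^7 / 4.3871 × 10^5 = 136

136-fold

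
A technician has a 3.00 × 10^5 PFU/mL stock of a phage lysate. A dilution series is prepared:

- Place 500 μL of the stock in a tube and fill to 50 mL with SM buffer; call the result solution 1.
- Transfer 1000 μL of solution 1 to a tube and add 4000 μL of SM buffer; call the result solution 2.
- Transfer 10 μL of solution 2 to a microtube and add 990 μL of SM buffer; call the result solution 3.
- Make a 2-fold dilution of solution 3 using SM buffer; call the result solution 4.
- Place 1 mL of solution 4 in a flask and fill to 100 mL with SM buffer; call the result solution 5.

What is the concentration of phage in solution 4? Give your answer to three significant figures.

3.00 PFU/mL

Step 1: 500 μL brought to 50 mL → factor 50000/500 = 100
Step 2: 1000 μL + 4000 μL = 5000 μL total → factor 5000/1000 = 5
Step 3: 10 μL + 990 μL = 1000 μL total → factor 1000/10 = 100
Step 4: 2-fold → factor 2
Dilution factor through solution 4 = 100 × 5 × 100 × 2 = 1 × 10^5
[solution 4] = 3.00 × 10^5 PFU/mL / 1 × 10^5 = 3.00 PFU/mL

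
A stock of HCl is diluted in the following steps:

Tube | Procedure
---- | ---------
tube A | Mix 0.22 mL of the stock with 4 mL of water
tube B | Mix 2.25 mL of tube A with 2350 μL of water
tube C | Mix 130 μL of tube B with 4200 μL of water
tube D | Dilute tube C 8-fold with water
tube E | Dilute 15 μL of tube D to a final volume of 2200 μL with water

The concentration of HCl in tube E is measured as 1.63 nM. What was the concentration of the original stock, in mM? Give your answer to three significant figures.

2.50 mM

Step 1: 0.22 mL + 4 mL = 4.22 mL total → factor 4.22/0.22 = 19.182
Step 2: 2.25 mL + 2350 μL = 4.6 mL total → factor 4.6/2.25 = 2.0444
Step 3: 130 μL + 4200 μL = 4330 μL total → factor 4330/130 = 33.308
Step 4: 8-fold → factor 8
Step 5: 15 μL brought to 2200 μL → factor 2200/15 = 146.67
Overall dilution factor = 19.182 × 2.0444 × 33.308 × 8 × 146.67 = 1.5326 × 10^6
Stock = 1.63 nM × 1.5326 × 10^6 = 2.498 × 10^6 nM = 2.50 mM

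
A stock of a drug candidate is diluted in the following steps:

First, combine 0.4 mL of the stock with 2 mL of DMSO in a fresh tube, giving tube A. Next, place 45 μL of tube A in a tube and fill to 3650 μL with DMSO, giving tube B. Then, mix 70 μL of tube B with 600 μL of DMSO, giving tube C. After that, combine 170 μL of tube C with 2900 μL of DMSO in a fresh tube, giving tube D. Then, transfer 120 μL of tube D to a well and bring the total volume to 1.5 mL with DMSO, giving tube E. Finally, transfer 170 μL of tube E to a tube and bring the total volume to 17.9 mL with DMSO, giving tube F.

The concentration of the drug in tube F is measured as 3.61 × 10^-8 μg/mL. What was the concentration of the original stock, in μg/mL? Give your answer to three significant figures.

4.00 μg/mL

Step 1: 0.4 mL + 2 mL = 2.4 mL total → factor 2.4/0.4 = 6
Step 2: 45 μL brought to 3650 μL → factor 3650/45 = 81.111
Step 3: 70 μL + 600 μL = 670 μL total → factor 670/70 = 9.5714
Step 4: 170 μL + 2900 μL = 3070 μL total → factor 3070/170 = 18.059
Step 5: 120 μL brought to 1.5 mL → factor 1500/120 = 12.5
Step 6: 170 μL brought to 17.9 mL → factor 17900/170 = 105.29
Overall dilution factor = 6 × 81.111 × 9.5714 × 18.059 × 12.5 × 105.29 = 1.1072 × 10^8
Stock = 3.61 × 10^-8 μg/mL × 1.1072 × 10^8 = 4.00 μg/mL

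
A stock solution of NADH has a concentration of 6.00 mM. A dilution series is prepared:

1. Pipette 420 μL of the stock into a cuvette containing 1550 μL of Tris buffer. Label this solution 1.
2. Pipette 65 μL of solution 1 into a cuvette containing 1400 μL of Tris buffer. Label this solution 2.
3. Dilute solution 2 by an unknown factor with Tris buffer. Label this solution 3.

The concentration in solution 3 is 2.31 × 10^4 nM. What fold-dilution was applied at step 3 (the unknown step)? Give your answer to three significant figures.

2.46-fold

Step 1: 420 μL + 1550 μL = 1970 μL total → factor 1970/420 = 4.6905
Step 2: 65 μL + 1400 μL = 1465 μL total → factor 1465/65 = 22.538
Step 3: unknown factor x
Product of known-step factors = 105.72
Overall factor = 6.00 mM / (2.31 × 10^4 nM) = 259.74
x = 259.74 / 105.72 = 2.46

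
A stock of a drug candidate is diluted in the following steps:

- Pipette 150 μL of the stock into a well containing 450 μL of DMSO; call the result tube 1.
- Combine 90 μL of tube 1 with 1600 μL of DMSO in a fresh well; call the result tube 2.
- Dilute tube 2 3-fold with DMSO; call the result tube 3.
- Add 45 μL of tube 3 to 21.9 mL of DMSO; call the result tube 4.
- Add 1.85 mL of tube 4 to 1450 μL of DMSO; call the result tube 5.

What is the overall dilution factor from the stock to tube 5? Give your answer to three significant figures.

1.96 × 10^5

Step 1: 150 μL + 450 μL = 600 μL total → factor 600/150 = 4
Step 2: 90 μL + 1600 μL = 1690 μL total → factor 1690/90 = 18.778
Step 3: 3-fold → factor 3
Step 4: 45 μL + 21.9 mL = 21945 μL total → factor 21945/45 = 487.67
Step 5: 1.85 mL + 1450 μL = 3.3 mL total → factor 3.3/1.85 = 1.7838
Overall dilution factor = 4 × 18.778 × 3 × 487.67 × 1.7838 = 1.9602 × 10^5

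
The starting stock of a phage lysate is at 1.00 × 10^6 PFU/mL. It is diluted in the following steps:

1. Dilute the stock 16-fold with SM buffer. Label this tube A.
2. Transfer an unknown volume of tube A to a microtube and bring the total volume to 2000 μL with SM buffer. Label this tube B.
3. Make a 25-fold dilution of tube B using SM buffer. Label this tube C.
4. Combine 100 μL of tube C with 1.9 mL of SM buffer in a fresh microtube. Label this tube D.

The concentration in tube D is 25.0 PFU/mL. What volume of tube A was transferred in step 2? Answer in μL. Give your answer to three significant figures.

Step 1: 16-fold → factor 16
Step 2: v brought to 2000 μL → factor = 2000 μL/v
Step 3: 25-fold → factor 25
Step 4: 100 μL + 1.9 mL = 2000 μL total → factor 2000/100 = 20
Product of known-step factors = 8000
Overall factor = 1.00 × 10^6 PFU/mL / (25.0 PFU/mL) = 40000
Step-2 factor = 40000 / 8000 = 5
v = 2000 μL / 5 = 400 μL

400 μL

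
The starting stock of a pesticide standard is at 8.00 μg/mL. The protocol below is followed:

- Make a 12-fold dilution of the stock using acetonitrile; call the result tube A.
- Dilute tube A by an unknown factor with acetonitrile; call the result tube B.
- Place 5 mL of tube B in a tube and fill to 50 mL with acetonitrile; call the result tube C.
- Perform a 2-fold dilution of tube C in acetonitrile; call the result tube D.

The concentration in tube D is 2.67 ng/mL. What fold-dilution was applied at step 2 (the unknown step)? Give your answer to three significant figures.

12.5-fold

Step 1: 12-fold → factor 12
Step 2: unknown factor x
Step 3: 5 mL brought to 50 mL → factor 50/5 = 10
Step 4: 2-fold → factor 2
Product of known-step factors = 240
Overall factor = 8.00 μg/mL / (2.67 ng/mL) = 2996.3
x = 2996.3 / 240 = 12.5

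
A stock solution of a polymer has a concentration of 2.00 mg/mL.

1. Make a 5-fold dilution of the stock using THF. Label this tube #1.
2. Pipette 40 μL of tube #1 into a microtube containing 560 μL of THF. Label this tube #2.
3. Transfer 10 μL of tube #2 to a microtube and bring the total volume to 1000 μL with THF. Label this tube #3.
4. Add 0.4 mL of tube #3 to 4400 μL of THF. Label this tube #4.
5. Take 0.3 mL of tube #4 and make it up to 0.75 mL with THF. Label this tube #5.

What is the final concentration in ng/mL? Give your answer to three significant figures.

Step 1: 5-fold → factor 5
Step 2: 40 μL + 560 μL = 600 μL total → factor 600/40 = 15
Step 3: 10 μL brought to 1000 μL → factor 1000/10 = 100
Step 4: 0.4 mL + 4400 μL = 4.8 mL total → factor 4.8/0.4 = 12
Step 5: 0.3 mL brought to 0.75 mL → factor 0.75/0.3 = 2.5
Overall dilution factor = 5 × 15 × 100 × 12 × 2.5 = 2.25 × 10^5
Final = 2.00 mg/mL / 2.25 × 10^5 = 8.889 × 10^-6 mg/mL = 8.89 ng/mL

8.89 ng/mL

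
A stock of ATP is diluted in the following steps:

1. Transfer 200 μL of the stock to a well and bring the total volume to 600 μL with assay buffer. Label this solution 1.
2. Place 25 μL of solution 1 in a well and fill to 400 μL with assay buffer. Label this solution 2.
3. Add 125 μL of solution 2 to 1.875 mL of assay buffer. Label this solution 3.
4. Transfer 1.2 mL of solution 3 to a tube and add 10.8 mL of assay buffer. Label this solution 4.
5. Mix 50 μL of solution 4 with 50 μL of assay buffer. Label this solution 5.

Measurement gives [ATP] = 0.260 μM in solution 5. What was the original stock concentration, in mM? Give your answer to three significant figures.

3.99 mM

Step 1: 200 μL brought to 600 μL → factor 600/200 = 3
Step 2: 25 μL brought to 400 μL → factor 400/25 = 16
Step 3: 125 μL + 1.875 mL = 2000 μL total → factor 2000/125 = 16
Step 4: 1.2 mL + 10.8 mL = 12 mL total → factor 12/1.2 = 10
Step 5: 50 μL + 50 μL = 100 μL total → factor 100/50 = 2
Overall dilution factor = 3 × 16 × 16 × 10 × 2 = 15360
Stock = 0.260 μM × 15360 = 3994 μM = 3.99 mM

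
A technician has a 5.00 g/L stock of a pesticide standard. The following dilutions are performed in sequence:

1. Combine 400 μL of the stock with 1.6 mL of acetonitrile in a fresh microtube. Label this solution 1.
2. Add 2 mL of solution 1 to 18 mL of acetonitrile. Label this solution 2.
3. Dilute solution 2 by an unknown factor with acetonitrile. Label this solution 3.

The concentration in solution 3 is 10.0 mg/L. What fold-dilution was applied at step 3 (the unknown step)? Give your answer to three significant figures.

10.0-fold

Step 1: 400 μL + 1.6 mL = 2000 μL total → factor 2000/400 = 5
Step 2: 2 mL + 18 mL = 20 mL total → factor 20/2 = 10
Step 3: unknown factor x
Product of known-step factors = 50
Overall factor = 5.00 g/L / (10.0 mg/L) = 500
x = 500 / 50 = 10.0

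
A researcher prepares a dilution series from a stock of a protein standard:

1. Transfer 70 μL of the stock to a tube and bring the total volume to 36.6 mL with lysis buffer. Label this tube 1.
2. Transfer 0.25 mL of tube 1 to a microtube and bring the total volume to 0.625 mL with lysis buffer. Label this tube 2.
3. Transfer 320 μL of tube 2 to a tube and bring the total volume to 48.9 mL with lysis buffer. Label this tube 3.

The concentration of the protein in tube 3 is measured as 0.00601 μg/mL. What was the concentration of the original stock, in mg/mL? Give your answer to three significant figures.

1.20 mg/mL

Step 1: 70 μL brought to 36.6 mL → factor 36600/70 = 522.86
Step 2: 0.25 mL brought to 0.625 mL → factor 0.625/0.25 = 2.5
Step 3: 320 μL brought to 48.9 mL → factor 48900/320 = 152.81
Overall dilution factor = 522.86 × 2.5 × 152.81 = 1.9975 × 10^5
Stock = 0.00601 μg/mL × 1.9975 × 10^5 = 1200 μg/mL = 1.20 mg/mL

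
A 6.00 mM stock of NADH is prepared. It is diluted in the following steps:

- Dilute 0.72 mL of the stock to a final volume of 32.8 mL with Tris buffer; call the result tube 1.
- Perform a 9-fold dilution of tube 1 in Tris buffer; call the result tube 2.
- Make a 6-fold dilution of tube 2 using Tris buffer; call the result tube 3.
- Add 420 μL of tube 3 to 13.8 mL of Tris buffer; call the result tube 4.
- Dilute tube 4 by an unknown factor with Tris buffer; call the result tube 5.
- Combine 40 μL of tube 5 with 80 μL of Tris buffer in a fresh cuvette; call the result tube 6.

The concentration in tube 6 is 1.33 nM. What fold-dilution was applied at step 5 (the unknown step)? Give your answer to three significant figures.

Step 1: 0.72 mL brought to 32.8 mL → factor 32.8/0.72 = 45.556
Step 2: 9-fold → factor 9
Step 3: 6-fold → factor 6
Step 4: 420 μL + 13.8 mL = 14220 μL total → factor 14220/420 = 33.857
Step 5: unknown factor x
Step 6: 40 μL + 80 μL = 120 μL total → factor 120/40 = 3
Product of known-step factors = 2.4987 × 10^5
Overall factor = 6.00 mM / (1.33 nM) = 4.5113 × 10^6
x = 4.5113 × 10^6 / 2.4987 × 10^5 = 18.1

18.1-fold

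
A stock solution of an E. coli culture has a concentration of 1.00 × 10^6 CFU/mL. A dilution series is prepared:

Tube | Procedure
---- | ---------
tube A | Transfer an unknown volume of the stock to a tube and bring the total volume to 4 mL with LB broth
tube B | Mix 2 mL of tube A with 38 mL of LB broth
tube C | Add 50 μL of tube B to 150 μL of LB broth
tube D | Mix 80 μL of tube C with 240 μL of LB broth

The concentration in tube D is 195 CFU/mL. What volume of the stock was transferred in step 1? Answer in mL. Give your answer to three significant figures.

0.250 mL

Step 1: v brought to 4 mL → factor = 4 mL/v
Step 2: 2 mL + 38 mL = 40 mL total → factor 40/2 = 20
Step 3: 50 μL + 150 μL = 200 μL total → factor 200/50 = 4
Step 4: 80 μL + 240 μL = 320 μL total → factor 320/80 = 4
Product of known-step factors = 320
Overall factor = 1.00 × 10^6 CFU/mL / (195 CFU/mL) = 5128.2
Step-1 factor = 5128.2 / 320 = 16.026
v = 4 mL / 16.026 = 0.250 mL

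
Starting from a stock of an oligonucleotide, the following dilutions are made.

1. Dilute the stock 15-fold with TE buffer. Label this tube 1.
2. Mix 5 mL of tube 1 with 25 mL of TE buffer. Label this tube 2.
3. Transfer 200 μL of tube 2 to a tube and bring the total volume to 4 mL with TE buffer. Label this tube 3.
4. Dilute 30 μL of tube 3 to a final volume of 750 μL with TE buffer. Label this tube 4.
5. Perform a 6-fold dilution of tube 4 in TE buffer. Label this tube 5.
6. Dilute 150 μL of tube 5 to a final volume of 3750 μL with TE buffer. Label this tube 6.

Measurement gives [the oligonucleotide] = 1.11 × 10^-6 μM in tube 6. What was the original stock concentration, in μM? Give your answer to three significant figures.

Step 1: 15-fold → factor 15
Step 2: 5 mL + 25 mL = 30 mL total → factor 30/5 = 6
Step 3: 200 μL brought to 4 mL → factor 4000/200 = 20
Step 4: 30 μL brought to 750 μL → factor 750/30 = 25
Step 5: 6-fold → factor 6
Step 6: 150 μL brought to 3750 μL → factor 3750/150 = 25
Overall dilution factor = 15 × 6 × 20 × 25 × 6 × 25 = 6.75 × 10^6
Stock = 1.11 × 10^-6 μM × 6.75 × 10^6 = 7.49 μM

7.49 μM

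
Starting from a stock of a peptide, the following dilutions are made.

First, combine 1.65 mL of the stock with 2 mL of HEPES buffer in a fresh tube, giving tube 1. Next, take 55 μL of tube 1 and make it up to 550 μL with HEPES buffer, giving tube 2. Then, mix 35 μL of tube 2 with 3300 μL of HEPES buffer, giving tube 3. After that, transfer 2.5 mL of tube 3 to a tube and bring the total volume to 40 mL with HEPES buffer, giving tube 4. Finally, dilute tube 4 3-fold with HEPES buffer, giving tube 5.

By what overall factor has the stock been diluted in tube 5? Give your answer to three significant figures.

1.01 × 10^5

Step 1: 1.65 mL + 2 mL = 3.65 mL total → factor 3.65/1.65 = 2.2121
Step 2: 55 μL brought to 550 μL → factor 550/55 = 10
Step 3: 35 μL + 3300 μL = 3335 μL total → factor 3335/35 = 95.286
Step 4: 2.5 mL brought to 40 mL → factor 40/2.5 = 16
Step 5: 3-fold → factor 3
Overall dilution factor = 2.2121 × 10 × 95.286 × 16 × 3 = 1.0118 × 10^5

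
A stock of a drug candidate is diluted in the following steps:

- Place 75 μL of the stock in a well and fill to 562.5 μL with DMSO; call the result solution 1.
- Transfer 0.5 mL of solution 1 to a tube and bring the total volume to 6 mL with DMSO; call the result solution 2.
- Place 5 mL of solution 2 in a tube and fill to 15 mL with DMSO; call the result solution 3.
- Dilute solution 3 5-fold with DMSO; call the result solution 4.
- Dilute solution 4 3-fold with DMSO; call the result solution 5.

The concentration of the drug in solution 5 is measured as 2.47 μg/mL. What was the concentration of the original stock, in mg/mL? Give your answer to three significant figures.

Step 1: 75 μL brought to 562.5 μL → factor 562.5/75 = 7.5
Step 2: 0.5 mL brought to 6 mL → factor 6/0.5 = 12
Step 3: 5 mL brought to 15 mL → factor 15/5 = 3
Step 4: 5-fold → factor 5
Step 5: 3-fold → factor 3
Overall dilution factor = 7.5 × 12 × 3 × 5 × 3 = 4050
Stock = 2.47 μg/mL × 4050 = 1.000 × 10^4 μg/mL = 10.0 mg/mL

10.0 mg/mL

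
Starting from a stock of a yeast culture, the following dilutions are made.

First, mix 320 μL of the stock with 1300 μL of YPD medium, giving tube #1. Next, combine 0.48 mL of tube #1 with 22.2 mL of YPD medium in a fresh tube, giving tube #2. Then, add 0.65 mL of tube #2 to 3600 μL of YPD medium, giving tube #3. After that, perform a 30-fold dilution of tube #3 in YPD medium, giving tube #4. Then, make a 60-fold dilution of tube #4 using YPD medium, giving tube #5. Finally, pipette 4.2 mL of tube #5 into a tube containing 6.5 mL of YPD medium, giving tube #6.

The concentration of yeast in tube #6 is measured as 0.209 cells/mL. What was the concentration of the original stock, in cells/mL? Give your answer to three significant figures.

Step 1: 320 μL + 1300 μL = 1620 μL total → factor 1620/320 = 5.0625
Step 2: 0.48 mL + 22.2 mL = 22.68 mL total → factor 22.68/0.48 = 47.25
Step 3: 0.65 mL + 3600 μL = 4.25 mL total → factor 4.25/0.65 = 6.5385
Step 4: 30-fold → factor 30
Step 5: 60-fold → factor 60
Step 6: 4.2 mL + 6.5 mL = 10.7 mL total → factor 10.7/4.2 = 2.5476
Overall dilution factor = 5.0625 × 47.25 × 6.5385 × 30 × 60 × 2.5476 = 7.1722 × 10^6
Stock = 0.209 cells/mL × 7.1722 × 10^6 = 1.50 × 10^6 cells/mL

1.50 × 10^6 cells/mL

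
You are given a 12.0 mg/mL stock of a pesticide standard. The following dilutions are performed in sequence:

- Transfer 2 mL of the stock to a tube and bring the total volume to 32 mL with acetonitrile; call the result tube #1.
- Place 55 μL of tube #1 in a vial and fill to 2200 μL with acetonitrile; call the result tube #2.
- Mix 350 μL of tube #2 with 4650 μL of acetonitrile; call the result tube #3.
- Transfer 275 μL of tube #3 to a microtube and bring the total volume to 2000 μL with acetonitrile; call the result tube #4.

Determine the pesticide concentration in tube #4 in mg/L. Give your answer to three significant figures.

Step 1: 2 mL brought to 32 mL → factor 32/2 = 16
Step 2: 55 μL brought to 2200 μL → factor 2200/55 = 40
Step 3: 350 μL + 4650 μL = 5000 μL total → factor 5000/350 = 14.286
Step 4: 275 μL brought to 2000 μL → factor 2000/275 = 7.2727
Overall dilution factor = 16 × 40 × 14.286 × 7.2727 = 66494
Final = 12.0 mg/mL / 66494 = 0.0001805 mg/mL = 0.180 mg/L

0.180 mg/L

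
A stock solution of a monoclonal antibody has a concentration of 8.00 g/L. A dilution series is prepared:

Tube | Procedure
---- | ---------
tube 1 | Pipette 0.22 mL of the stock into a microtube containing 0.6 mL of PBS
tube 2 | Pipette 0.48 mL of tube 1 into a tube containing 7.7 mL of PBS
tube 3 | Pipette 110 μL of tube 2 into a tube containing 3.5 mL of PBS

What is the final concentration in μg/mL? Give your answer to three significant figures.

Step 1: 0.22 mL + 0.6 mL = 0.82 mL total → factor 0.82/0.22 = 3.7273
Step 2: 0.48 mL + 7.7 mL = 8.18 mL total → factor 8.18/0.48 = 17.042
Step 3: 110 μL + 3.5 mL = 3610 μL total → factor 3610/110 = 32.818
Overall dilution factor = 3.7273 × 17.042 × 32.818 = 2084.6
Final = 8.00 g/L / 2084.6 = 0.003838 g/L = 3.84 μg/mL

3.84 μg/mL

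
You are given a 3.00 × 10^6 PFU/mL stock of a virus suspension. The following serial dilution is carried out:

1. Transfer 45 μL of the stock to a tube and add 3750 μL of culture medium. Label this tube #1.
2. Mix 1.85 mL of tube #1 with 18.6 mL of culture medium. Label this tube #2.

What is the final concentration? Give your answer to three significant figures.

3.22 × 10^3 PFU/mL

Step 1: 45 μL + 3750 μL = 3795 μL total → factor 3795/45 = 84.333
Step 2: 1.85 mL + 18.6 mL = 20.45 mL total → factor 20.45/1.85 = 11.054
Overall dilution factor = 84.333 × 11.054 = 932.23
Final = 3.00 × 10^6 PFU/mL / 932.23 = 3.22 × 10^3 PFU/mL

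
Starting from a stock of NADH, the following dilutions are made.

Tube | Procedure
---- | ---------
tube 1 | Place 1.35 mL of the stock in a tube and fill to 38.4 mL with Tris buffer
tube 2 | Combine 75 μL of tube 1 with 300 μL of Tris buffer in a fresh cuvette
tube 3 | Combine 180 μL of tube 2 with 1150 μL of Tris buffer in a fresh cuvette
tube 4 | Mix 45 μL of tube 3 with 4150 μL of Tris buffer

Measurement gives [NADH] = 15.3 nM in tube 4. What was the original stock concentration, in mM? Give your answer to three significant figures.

Step 1: 1.35 mL brought to 38.4 mL → factor 38.4/1.35 = 28.444
Step 2: 75 μL + 300 μL = 375 μL total → factor 375/75 = 5
Step 3: 180 μL + 1150 μL = 1330 μL total → factor 1330/180 = 7.3889
Step 4: 45 μL + 4150 μL = 4195 μL total → factor 4195/45 = 93.222
Overall dilution factor = 28.444 × 5 × 7.3889 × 93.222 = 97964
Stock = 15.3 nM × 97964 = 1.499 × 10^6 nM = 1.50 mM

1.50 mM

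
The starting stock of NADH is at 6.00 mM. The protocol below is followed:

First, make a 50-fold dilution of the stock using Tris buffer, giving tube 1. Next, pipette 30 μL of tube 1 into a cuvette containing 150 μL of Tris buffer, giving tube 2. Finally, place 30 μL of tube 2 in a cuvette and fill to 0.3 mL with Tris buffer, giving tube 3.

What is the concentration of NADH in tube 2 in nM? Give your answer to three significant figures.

Step 1: 50-fold → factor 50
Step 2: 30 μL + 150 μL = 180 μL total → factor 180/30 = 6
Dilution factor through tube 2 = 50 × 6 = 300
[tube 2] = 6.00 mM / 300 = 0.02000 mM = 2.00 × 10^4 nM

2.00 × 10^4 nM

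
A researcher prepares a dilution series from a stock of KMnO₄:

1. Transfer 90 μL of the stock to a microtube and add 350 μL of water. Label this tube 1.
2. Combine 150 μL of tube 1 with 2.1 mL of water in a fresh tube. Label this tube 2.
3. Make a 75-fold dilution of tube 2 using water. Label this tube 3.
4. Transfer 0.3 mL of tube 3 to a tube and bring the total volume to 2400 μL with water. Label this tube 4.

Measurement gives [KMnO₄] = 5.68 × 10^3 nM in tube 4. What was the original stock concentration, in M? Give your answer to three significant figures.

Step 1: 90 μL + 350 μL = 440 μL total → factor 440/90 = 4.8889
Step 2: 150 μL + 2.1 mL = 2250 μL total → factor 2250/150 = 15
Step 3: 75-fold → factor 75
Step 4: 0.3 mL brought to 2400 μL → factor 2.4/0.3 = 8
Overall dilution factor = 4.8889 × 15 × 75 × 8 = 44000
Stock = 5.68 × 10^3 nM × 44000 = 2.499 × 10^8 nM = 0.250 M

0.250 M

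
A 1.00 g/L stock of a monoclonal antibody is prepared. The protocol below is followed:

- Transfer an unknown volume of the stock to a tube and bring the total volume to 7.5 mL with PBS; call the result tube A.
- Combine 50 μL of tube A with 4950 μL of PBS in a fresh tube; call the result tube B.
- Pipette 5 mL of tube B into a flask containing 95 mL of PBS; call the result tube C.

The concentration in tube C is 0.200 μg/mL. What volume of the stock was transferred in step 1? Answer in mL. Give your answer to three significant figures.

Step 1: v brought to 7.5 mL → factor = 7.5 mL/v
Step 2: 50 μL + 4950 μL = 5000 μL total → factor 5000/50 = 100
Step 3: 5 mL + 95 mL = 100 mL total → factor 100/5 = 20
Product of known-step factors = 2000
Overall factor = 1.00 g/L / (0.200 μg/mL) = 5000
Step-1 factor = 5000 / 2000 = 2.5
v = 7.5 mL / 2.5 = 3.00 mL

3.00 mL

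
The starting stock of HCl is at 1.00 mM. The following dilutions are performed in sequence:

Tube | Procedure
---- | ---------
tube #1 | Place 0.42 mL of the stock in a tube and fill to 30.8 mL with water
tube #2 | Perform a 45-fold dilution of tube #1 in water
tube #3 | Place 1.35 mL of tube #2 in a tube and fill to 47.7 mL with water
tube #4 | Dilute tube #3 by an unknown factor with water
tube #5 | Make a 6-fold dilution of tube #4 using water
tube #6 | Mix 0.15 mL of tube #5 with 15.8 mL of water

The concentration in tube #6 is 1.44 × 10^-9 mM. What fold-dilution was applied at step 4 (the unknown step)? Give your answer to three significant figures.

Step 1: 0.42 mL brought to 30.8 mL → factor 30.8/0.42 = 73.333
Step 2: 45-fold → factor 45
Step 3: 1.35 mL brought to 47.7 mL → factor 47.7/1.35 = 35.333
Step 4: unknown factor x
Step 5: 6-fold → factor 6
Step 6: 0.15 mL + 15.8 mL = 15.95 mL total → factor 15.95/0.15 = 106.33
Product of known-step factors = 7.4391 × 10^7
Overall factor = 1.00 mM / (1.44 × 10^-9 mM) = 6.9444 × 10^8
x = 6.9444 × 10^8 / 7.4391 × 10^7 = 9.34

9.34-fold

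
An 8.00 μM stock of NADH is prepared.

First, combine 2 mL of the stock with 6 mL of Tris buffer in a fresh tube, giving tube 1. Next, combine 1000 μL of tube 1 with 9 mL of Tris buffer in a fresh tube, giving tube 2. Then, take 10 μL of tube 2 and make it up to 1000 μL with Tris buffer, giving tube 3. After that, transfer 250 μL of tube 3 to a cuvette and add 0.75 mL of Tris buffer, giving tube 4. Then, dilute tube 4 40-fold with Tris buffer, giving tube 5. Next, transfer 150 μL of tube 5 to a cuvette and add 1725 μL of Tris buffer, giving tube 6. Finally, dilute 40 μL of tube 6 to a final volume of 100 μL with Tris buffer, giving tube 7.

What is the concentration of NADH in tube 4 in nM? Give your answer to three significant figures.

Step 1: 2 mL + 6 mL = 8 mL total → factor 8/2 = 4
Step 2: 1000 μL + 9 mL = 10000 μL total → factor 10000/1000 = 10
Step 3: 10 μL brought to 1000 μL → factor 1000/10 = 100
Step 4: 250 μL + 0.75 mL = 1000 μL total → factor 1000/250 = 4
Dilution factor through tube 4 = 4 × 10 × 100 × 4 = 16000
[tube 4] = 8.00 μM / 16000 = 0.0005000 μM = 0.500 nM

0.500 nM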